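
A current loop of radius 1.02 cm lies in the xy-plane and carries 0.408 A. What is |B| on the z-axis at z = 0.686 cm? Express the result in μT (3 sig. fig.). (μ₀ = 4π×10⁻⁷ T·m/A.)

B ≈ 14.4 μT

On the axis of a circular loop, B = μ₀IR² / [2(R²+z²)^(3/2)].
R² + z² = (0.0102)² + (0.00686)² = 0.0001511 m², and (R²+z²)^(3/2) = 1.86×10⁻⁶ m³.
B = (4π×10⁻⁷ × 0.408 × 0.000104) / (2 × 1.86×10⁻⁶) = 1.44×10⁻⁵ T.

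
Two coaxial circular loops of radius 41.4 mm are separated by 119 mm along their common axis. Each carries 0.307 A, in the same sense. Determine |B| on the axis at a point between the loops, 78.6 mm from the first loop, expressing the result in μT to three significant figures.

B ≈ 2.18 μT

Each loop contributes B = μ₀IR²/[2(R²+z²)^(3/2)] on the axis, with z measured from that loop.
Loop 1 (z = 0.0786 m): B₁ = 4.72×10⁻⁷ T. Loop 2 (z = 0.0404 m): B₂ = 1.71×10⁻⁶ T.
The fields add: B = B₁ + B₂ = 2.18×10⁻⁶ T.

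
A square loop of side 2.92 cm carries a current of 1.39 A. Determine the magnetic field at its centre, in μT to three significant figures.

B ≈ 53.9 μT

Each side is a finite straight segment at perpendicular distance d = a/(2 tan(π/4)) = 0.0146 m from the centre, with end-angles ±π/4.
One side contributes B₁ = (μ₀I/4πd)·2 sin(π/4) = 1.35×10⁻⁵ T.
All 4 sides add in the same direction: B = 4 × 1.35×10⁻⁵ = 5.39×10⁻⁵ T.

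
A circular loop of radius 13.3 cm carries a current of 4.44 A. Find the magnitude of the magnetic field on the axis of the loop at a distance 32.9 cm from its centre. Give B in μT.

B ≈ 1.10 μT

On the axis of a circular loop, B = μ₀IR² / [2(R²+z²)^(3/2)].
R² + z² = (0.133)² + (0.329)² = 0.1259 m², and (R²+z²)^(3/2) = 4.47×10⁻² m³.
B = (4π×10⁻⁷ × 4.44 × 0.01769) / (2 × 4.47×10⁻²) = 1.10×10⁻⁶ T.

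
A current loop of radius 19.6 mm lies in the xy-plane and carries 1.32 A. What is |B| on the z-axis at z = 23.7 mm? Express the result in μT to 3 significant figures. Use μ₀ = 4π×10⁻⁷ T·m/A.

On the axis of a circular loop, B = μ₀IR² / [2(R²+z²)^(3/2)].
R² + z² = (0.0196)² + (0.0237)² = 0.0009459 m², and (R²+z²)^(3/2) = 2.91×10⁻⁵ m³.
B = (4π×10⁻⁷ × 1.32 × 0.0003842) / (2 × 2.91×10⁻⁵) = 1.10×10⁻⁵ T.

B ≈ 11.0 μT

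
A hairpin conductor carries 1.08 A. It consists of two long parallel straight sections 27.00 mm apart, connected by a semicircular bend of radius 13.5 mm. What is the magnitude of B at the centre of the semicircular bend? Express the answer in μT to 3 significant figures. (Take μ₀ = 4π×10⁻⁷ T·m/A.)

The semicircular arc contributes B_arc = μ₀I·π/(4πR) = μ₀I/(4R) = 2.51×10⁻⁵ T.
Each semi-infinite lead is at perpendicular distance R = 0.0135 m from the centre, with the perpendicular foot at its near end, so it contributes μ₀I/(4πR); both point the same way, together 1.60×10⁻⁵ T.
Arc and leads all point the same direction: B = 2.51×10⁻⁵ + 1.60×10⁻⁵ = 4.11×10⁻⁵ T.

B ≈ 41.1 μT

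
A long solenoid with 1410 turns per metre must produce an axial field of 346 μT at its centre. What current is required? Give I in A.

I ≈ 0.195 A

Inside a long solenoid B = μ₀nI with n = 1410 m⁻¹, so I = B/(μ₀n).
I = 3.46×10⁻⁴ / (4π×10⁻⁷ × 1410) = 0.195 A.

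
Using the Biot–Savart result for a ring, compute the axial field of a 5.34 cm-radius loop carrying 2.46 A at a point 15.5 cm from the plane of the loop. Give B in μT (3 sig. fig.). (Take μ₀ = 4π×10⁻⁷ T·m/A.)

B ≈ 1.00 μT

On the axis of a circular loop, B = μ₀IR² / [2(R²+z²)^(3/2)].
R² + z² = (0.0534)² + (0.155)² = 0.02688 m², and (R²+z²)^(3/2) = 4.41×10⁻³ m³.
B = (4π×10⁻⁷ × 2.46 × 0.002852) / (2 × 4.41×10⁻³) = 1.00×10⁻⁶ T.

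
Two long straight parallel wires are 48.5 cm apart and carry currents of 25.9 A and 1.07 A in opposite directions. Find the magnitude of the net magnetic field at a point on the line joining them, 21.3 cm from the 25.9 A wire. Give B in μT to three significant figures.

B ≈ 25.1 μT

Each long wire gives B = μ₀I/(2πd). Distances are d₁ = 0.213 m and d₂ = 0.272 m.
B₁ = 2.43×10⁻⁵ T, B₂ = 7.87×10⁻⁷ T.
Between antiparallel currents both contributions point the same way, so they add. B = B₁ + B₂ = 2.43×10⁻⁵ + 7.87×10⁻⁷ = 2.51×10⁻⁵ T.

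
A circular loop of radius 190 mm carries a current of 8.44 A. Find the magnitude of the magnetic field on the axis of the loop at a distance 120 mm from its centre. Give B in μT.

On the axis of a circular loop, B = μ₀IR² / [2(R²+z²)^(3/2)].
R² + z² = (0.19)² + (0.12)² = 0.0505 m², and (R²+z²)^(3/2) = 1.13×10⁻² m³.
B = (4π×10⁻⁷ × 8.44 × 0.0361) / (2 × 1.13×10⁻²) = 1.69×10⁻⁵ T.

B ≈ 16.9 μT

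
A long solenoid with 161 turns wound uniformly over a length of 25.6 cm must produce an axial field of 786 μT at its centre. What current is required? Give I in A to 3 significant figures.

Inside a long solenoid B = μ₀nI with n = 628.9 m⁻¹, so I = B/(μ₀n).
I = 7.86×10⁻⁴ / (4π×10⁻⁷ × 628.9) = 0.995 A.

I ≈ 0.995 A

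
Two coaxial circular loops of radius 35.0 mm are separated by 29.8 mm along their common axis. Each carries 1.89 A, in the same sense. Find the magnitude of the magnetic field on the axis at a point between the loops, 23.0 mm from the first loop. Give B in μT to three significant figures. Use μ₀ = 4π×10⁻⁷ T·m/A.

Each loop contributes B = μ₀IR²/[2(R²+z²)^(3/2)] on the axis, with z measured from that loop.
Loop 1 (z = 0.023 m): B₁ = 1.98×10⁻⁵ T. Loop 2 (z = 0.0068 m): B₂ = 3.21×10⁻⁵ T.
The fields add: B = B₁ + B₂ = 5.19×10⁻⁵ T.

B ≈ 51.9 μT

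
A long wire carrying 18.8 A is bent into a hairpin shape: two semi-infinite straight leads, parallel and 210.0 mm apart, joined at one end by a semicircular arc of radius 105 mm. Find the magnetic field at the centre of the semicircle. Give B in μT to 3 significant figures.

The semicircular arc contributes B_arc = μ₀I·π/(4πR) = μ₀I/(4R) = 5.62×10⁻⁵ T.
Each semi-infinite lead is at perpendicular distance R = 0.105 m from the centre, with the perpendicular foot at its near end, so it contributes μ₀I/(4πR); both point the same way, together 3.58×10⁻⁵ T.
Arc and leads all point the same direction: B = 5.62×10⁻⁵ + 3.58×10⁻⁵ = 9.21×10⁻⁵ T.

B ≈ 92.1 μT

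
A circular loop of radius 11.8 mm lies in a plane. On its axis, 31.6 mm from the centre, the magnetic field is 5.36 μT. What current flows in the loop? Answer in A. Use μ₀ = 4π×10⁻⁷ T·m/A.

On the axis of a loop, B = μ₀IR²/[2(R²+z²)^(3/2)], so I = 2B(R²+z²)^(3/2)/(μ₀R²).
R² + z² = 0.0001392 + 0.0009986 = 0.001138 m²; raised to 3/2 gives 3.84×10⁻⁵ m³.
I = 2 × 5.36×10⁻⁶ × 3.84×10⁻⁵ / (1.26×10⁻⁶ × 0.0001392) = 2.35 A.

I ≈ 2.35 A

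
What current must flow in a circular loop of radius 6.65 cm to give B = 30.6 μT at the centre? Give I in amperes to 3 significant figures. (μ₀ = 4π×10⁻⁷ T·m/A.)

I ≈ 3.24 A

At the centre of a circular loop B = μ₀I/(2R), so I = 2RB/μ₀.
With R = 0.0665 m, I = 2 × 0.0665 × 3.06×10⁻⁵ / (4π×10⁻⁷) = 3.24 A.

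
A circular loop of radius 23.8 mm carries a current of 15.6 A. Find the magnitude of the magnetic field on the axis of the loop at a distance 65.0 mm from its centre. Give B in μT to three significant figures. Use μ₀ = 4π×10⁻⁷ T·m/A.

On the axis of a circular loop, B = μ₀IR² / [2(R²+z²)^(3/2)].
R² + z² = (0.0238)² + (0.065)² = 0.004791 m², and (R²+z²)^(3/2) = 3.32×10⁻⁴ m³.
B = (4π×10⁻⁷ × 15.6 × 0.0005664) / (2 × 3.32×10⁻⁴) = 1.67×10⁻⁵ T.

B ≈ 16.7 μT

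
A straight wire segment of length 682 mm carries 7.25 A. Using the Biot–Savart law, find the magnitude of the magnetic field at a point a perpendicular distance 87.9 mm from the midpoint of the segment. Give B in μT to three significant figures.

B ≈ 16.0 μT

For a finite straight segment, B = (μ₀I/4πd)(sinθ₁ + sinθ₂), where θ₁, θ₂ are the angles from the perpendicular to each end.
The perpendicular from the point meets the wire at its midpoint, so each end is L/2 = 0.341 m away along the wire.
sinθ₁ = 0.341/√(0.341²+0.0879²) = 0.9683; sinθ₂ = 0.341/√(0.341²+0.0879²) = 0.9683.
B = (4π×10⁻⁷ × 7.25) / (4π × 0.0879) × (0.9683 + 0.9683) = 1.60×10⁻⁵ T.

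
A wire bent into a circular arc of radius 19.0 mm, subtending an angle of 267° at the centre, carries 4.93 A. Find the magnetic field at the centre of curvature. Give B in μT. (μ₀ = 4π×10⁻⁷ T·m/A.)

B ≈ 121 μT

The Biot–Savart field of a circular arc at its centre is B = μ₀Iφ/(4πR), with φ = 4.66 rad.
B = (4π×10⁻⁷ × 4.93 × 4.66) / (4π × 0.019) = 1.21×10⁻⁴ T.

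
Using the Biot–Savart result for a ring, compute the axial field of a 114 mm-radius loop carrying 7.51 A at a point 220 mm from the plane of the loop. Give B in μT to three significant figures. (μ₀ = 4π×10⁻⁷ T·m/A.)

B ≈ 4.03 μT

On the axis of a circular loop, B = μ₀IR² / [2(R²+z²)^(3/2)].
R² + z² = (0.114)² + (0.22)² = 0.0614 m², and (R²+z²)^(3/2) = 1.52×10⁻² m³.
B = (4π×10⁻⁷ × 7.51 × 0.013) / (2 × 1.52×10⁻²) = 4.03×10⁻⁶ T.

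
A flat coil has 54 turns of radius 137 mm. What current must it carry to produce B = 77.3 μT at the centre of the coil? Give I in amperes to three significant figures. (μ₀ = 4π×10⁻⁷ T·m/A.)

For an N-turn coil, B = Nμ₀I/(2R) with R = 0.137 m, so I = 2RB/(Nμ₀) = 2 × 0.137 × 7.73×10⁻⁵ / (54 × 4π×10⁻⁷) = 0.312 A.

I ≈ 0.312 A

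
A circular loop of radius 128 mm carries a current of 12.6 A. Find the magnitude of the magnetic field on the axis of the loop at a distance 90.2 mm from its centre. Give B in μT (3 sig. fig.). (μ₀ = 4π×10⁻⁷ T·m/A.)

B ≈ 33.8 μT

On the axis of a circular loop, B = μ₀IR² / [2(R²+z²)^(3/2)].
R² + z² = (0.128)² + (0.0902)² = 0.02452 m², and (R²+z²)^(3/2) = 3.84×10⁻³ m³.
B = (4π×10⁻⁷ × 12.6 × 0.01638) / (2 × 3.84×10⁻³) = 3.38×10⁻⁵ T.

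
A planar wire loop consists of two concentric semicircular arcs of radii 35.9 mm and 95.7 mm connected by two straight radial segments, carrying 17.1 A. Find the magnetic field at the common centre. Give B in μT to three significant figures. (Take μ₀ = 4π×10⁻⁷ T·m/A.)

B ≈ 93.5 μT

The radial connectors point toward the centre, so dl × r̂ = 0 and they contribute nothing.
Each semicircle gives μ₀I/(4R): inner arc 1.50×10⁻⁴ T, outer arc 5.61×10⁻⁵ T.
The two arcs carry current in opposite angular senses, so their fields oppose: B = |1.50×10⁻⁴ − 5.61×10⁻⁵| = 9.35×10⁻⁵ T.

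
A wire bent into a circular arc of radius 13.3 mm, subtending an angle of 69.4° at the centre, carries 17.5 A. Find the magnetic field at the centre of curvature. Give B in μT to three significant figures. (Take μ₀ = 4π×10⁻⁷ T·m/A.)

B ≈ 159 μT

The Biot–Savart field of a circular arc at its centre is B = μ₀Iφ/(4πR), with φ = 1.211 rad.
B = (4π×10⁻⁷ × 17.5 × 1.211) / (4π × 0.0133) = 1.59×10⁻⁴ T.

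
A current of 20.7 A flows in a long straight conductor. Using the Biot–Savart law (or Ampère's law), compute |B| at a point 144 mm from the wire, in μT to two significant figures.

For an infinitely long straight wire, B = μ₀I/(2πd).
B = (4π×10⁻⁷ × 20.7) / (2π × 0.144) = 2.87×10⁻⁵ T.

B ≈ 29 μT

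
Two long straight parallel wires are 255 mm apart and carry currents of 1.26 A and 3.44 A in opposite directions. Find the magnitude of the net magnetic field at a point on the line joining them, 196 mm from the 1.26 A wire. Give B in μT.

B ≈ 12.9 μT

Each long wire gives B = μ₀I/(2πd). Distances are d₁ = 0.196 m and d₂ = 0.059 m.
B₁ = 1.29×10⁻⁶ T, B₂ = 1.17×10⁻⁵ T.
Between antiparallel currents both contributions point the same way, so they add. B = B₁ + B₂ = 1.29×10⁻⁶ + 1.17×10⁻⁵ = 1.29×10⁻⁵ T.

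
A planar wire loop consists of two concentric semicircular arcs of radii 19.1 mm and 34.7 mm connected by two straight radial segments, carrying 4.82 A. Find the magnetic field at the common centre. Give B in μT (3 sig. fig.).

B ≈ 35.6 μT

The radial connectors point toward the centre, so dl × r̂ = 0 and they contribute nothing.
Each semicircle gives μ₀I/(4R): inner arc 7.93×10⁻⁵ T, outer arc 4.36×10⁻⁵ T.
The two arcs carry current in opposite angular senses, so their fields oppose: B = |7.93×10⁻⁵ − 4.36×10⁻⁵| = 3.56×10⁻⁵ T.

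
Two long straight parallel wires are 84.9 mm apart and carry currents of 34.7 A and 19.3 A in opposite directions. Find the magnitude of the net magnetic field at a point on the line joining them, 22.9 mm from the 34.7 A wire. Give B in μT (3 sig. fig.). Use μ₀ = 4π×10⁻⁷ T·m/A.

B ≈ 365 μT

Each long wire gives B = μ₀I/(2πd). Distances are d₁ = 0.0229 m and d₂ = 0.062 m.
B₁ = 3.03×10⁻⁴ T, B₂ = 6.23×10⁻⁵ T.
Between antiparallel currents both contributions point the same way, so they add. B = B₁ + B₂ = 3.03×10⁻⁴ + 6.23×10⁻⁵ = 3.65×10⁻⁴ T.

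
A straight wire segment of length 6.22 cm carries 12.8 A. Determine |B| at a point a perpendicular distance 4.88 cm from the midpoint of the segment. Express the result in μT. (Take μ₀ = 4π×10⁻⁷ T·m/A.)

For a finite straight segment, B = (μ₀I/4πd)(sinθ₁ + sinθ₂), where θ₁, θ₂ are the angles from the perpendicular to each end.
The perpendicular from the point meets the wire at its midpoint, so each end is L/2 = 0.0311 m away along the wire.
sinθ₁ = 0.0311/√(0.0311²+0.0488²) = 0.5374; sinθ₂ = 0.0311/√(0.0311²+0.0488²) = 0.5374.
B = (4π×10⁻⁷ × 12.8) / (4π × 0.0488) × (0.5374 + 0.5374) = 2.82×10⁻⁵ T.

B ≈ 28.2 μT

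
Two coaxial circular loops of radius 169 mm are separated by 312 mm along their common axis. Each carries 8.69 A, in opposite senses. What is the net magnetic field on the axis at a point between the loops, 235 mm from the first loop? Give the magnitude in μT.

Each loop contributes B = μ₀IR²/[2(R²+z²)^(3/2)] on the axis, with z measured from that loop.
Loop 1 (z = 0.235 m): B₁ = 6.43×10⁻⁶ T. Loop 2 (z = 0.077 m): B₂ = 2.43×10⁻⁵ T.
The fields oppose: B = |B₁ − B₂| = 1.79×10⁻⁵ T.

B ≈ 17.9 μT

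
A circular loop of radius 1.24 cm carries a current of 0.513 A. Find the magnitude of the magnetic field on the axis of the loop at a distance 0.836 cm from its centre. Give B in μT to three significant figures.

B ≈ 14.8 μT

On the axis of a circular loop, B = μ₀IR² / [2(R²+z²)^(3/2)].
R² + z² = (0.0124)² + (0.00836)² = 0.0002236 m², and (R²+z²)^(3/2) = 3.34×10⁻⁶ m³.
B = (4π×10⁻⁷ × 0.513 × 0.0001538) / (2 × 3.34×10⁻⁶) = 1.48×10⁻⁵ T.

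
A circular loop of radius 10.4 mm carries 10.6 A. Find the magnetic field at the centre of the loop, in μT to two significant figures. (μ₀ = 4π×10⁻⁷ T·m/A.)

B ≈ 640 μT

At the centre of a circular loop the Biot–Savart law gives B = μ₀I/(2R).
B = (4π×10⁻⁷ × 10.6) / (2 × 0.0104) = 6.40×10⁻⁴ T.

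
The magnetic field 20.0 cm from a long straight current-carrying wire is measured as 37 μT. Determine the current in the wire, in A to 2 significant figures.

I ≈ 37 A

For a long straight wire B = μ₀I/(2πd), so I = 2πdB/μ₀.
I = 2π × 0.2 × 3.70×10⁻⁵ / (4π×10⁻⁷) = 37.0 A.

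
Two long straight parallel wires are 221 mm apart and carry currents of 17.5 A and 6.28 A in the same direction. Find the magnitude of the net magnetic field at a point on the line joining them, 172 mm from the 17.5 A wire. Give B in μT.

B ≈ 5.28 μT

Each long wire gives B = μ₀I/(2πd). Distances are d₁ = 0.172 m and d₂ = 0.049 m.
B₁ = 2.03×10⁻⁵ T, B₂ = 2.56×10⁻⁵ T.
Between parallel currents the two contributions point in opposite directions, so they subtract. B = |B₁ − B₂| = |2.03×10⁻⁵ − 2.56×10⁻⁵| = 5.28×10⁻⁶ T.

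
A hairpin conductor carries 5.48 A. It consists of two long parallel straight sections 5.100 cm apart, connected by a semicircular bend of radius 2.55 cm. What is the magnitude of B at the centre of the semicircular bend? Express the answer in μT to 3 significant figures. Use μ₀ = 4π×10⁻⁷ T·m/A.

The semicircular arc contributes B_arc = μ₀I·π/(4πR) = μ₀I/(4R) = 6.75×10⁻⁵ T.
Each semi-infinite lead is at perpendicular distance R = 0.0255 m from the centre, with the perpendicular foot at its near end, so it contributes μ₀I/(4πR); both point the same way, together 4.30×10⁻⁵ T.
Arc and leads all point the same direction: B = 6.75×10⁻⁵ + 4.30×10⁻⁵ = 1.10×10⁻⁴ T.

B ≈ 110 μT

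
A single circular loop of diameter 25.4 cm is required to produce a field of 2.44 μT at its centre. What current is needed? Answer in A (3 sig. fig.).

I ≈ 0.493 A

At the centre of a circular loop B = μ₀I/(2R), so I = 2RB/μ₀.
With R = 0.127 m, I = 2 × 0.127 × 2.44×10⁻⁶ / (4π×10⁻⁷) = 0.493 A.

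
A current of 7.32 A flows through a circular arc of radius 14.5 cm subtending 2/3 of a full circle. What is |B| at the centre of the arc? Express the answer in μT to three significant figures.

The Biot–Savart field of a circular arc at its centre is B = μ₀Iφ/(4πR), with φ = 4.189 rad.
B = (4π×10⁻⁷ × 7.32 × 4.189) / (4π × 0.145) = 2.11×10⁻⁵ T.

B ≈ 21.1 μT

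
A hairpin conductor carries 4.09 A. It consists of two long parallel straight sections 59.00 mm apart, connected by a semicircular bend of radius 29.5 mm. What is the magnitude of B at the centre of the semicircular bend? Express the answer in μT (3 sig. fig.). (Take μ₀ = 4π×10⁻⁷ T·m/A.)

B ≈ 71.3 μT

The semicircular arc contributes B_arc = μ₀I·π/(4πR) = μ₀I/(4R) = 4.36×10⁻⁵ T.
Each semi-infinite lead is at perpendicular distance R = 0.0295 m from the centre, with the perpendicular foot at its near end, so it contributes μ₀I/(4πR); both point the same way, together 2.77×10⁻⁵ T.
Arc and leads all point the same direction: B = 4.36×10⁻⁵ + 2.77×10⁻⁵ = 7.13×10⁻⁵ T.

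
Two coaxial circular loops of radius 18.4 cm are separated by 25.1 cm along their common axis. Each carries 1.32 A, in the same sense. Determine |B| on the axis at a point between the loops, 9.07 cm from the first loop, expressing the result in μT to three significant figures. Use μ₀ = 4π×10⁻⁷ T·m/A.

B ≈ 5.18 μT

Each loop contributes B = μ₀IR²/[2(R²+z²)^(3/2)] on the axis, with z measured from that loop.
Loop 1 (z = 0.0907 m): B₁ = 3.25×10⁻⁶ T. Loop 2 (z = 0.1603 m): B₂ = 1.93×10⁻⁶ T.
The fields add: B = B₁ + B₂ = 5.18×10⁻⁶ T.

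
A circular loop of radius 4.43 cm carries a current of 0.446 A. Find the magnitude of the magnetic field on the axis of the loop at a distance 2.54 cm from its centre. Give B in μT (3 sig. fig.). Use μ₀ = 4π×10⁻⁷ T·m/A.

B ≈ 4.13 μT

On the axis of a circular loop, B = μ₀IR² / [2(R²+z²)^(3/2)].
R² + z² = (0.0443)² + (0.0254)² = 0.002608 m², and (R²+z²)^(3/2) = 1.33×10⁻⁴ m³.
B = (4π×10⁻⁷ × 0.446 × 0.001962) / (2 × 1.33×10⁻⁴) = 4.13×10⁻⁶ T.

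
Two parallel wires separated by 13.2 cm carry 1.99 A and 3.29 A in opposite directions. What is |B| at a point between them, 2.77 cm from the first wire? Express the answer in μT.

B ≈ 20.7 μT

Each long wire gives B = μ₀I/(2πd). Distances are d₁ = 0.0277 m and d₂ = 0.1043 m.
B₁ = 1.44×10⁻⁵ T, B₂ = 6.31×10⁻⁶ T.
Between antiparallel currents both contributions point the same way, so they add. B = B₁ + B₂ = 1.44×10⁻⁵ + 6.31×10⁻⁶ = 2.07×10⁻⁵ T.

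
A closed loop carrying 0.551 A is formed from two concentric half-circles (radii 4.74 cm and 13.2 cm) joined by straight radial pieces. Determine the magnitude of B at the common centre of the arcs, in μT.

B ≈ 2.34 μT

The radial connectors point toward the centre, so dl × r̂ = 0 and they contribute nothing.
Each semicircle gives μ₀I/(4R): inner arc 3.65×10⁻⁶ T, outer arc 1.31×10⁻⁶ T.
The two arcs carry current in opposite angular senses, so their fields oppose: B = |3.65×10⁻⁶ − 1.31×10⁻⁶| = 2.34×10⁻⁶ T.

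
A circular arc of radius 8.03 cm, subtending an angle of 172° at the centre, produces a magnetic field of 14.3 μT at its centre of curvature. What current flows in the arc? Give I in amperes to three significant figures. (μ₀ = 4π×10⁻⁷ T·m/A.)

I ≈ 3.83 A

For a circular arc, B = μ₀Iφ/(4πR) with φ in radians; here φ = 3.002 rad.
So I = 4πRB/(μ₀φ) = 4π × 0.0803 × 1.43×10⁻⁵ / (4π×10⁻⁷ × 3.002) = 3.83 A.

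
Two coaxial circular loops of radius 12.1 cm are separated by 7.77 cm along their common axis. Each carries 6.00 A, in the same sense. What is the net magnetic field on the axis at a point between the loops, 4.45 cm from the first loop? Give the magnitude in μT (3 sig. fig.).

Each loop contributes B = μ₀IR²/[2(R²+z²)^(3/2)] on the axis, with z measured from that loop.
Loop 1 (z = 0.0445 m): B₁ = 2.58×10⁻⁵ T. Loop 2 (z = 0.0332 m): B₂ = 2.79×10⁻⁵ T.
The fields add: B = B₁ + B₂ = 5.37×10⁻⁵ T.

B ≈ 53.7 μT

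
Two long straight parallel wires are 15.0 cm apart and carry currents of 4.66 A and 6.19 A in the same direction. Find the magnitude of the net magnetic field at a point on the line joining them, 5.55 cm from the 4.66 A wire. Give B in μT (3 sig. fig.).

Each long wire gives B = μ₀I/(2πd). Distances are d₁ = 0.0555 m and d₂ = 0.0945 m.
B₁ = 1.68×10⁻⁵ T, B₂ = 1.31×10⁻⁵ T.
Between parallel currents the two contributions point in opposite directions, so they subtract. B = |B₁ − B₂| = |1.68×10⁻⁵ − 1.31×10⁻⁵| = 3.69×10⁻⁶ T.

B ≈ 3.69 μT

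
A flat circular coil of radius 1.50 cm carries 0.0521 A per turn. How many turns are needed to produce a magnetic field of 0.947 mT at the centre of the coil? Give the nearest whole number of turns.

N = 434

For an N-turn coil, B = Nμ₀I/(2R). A single turn gives B₁ = 2.18×10⁻⁶ T with R = 0.015 m.
N = B/B₁ = 9.47×10⁻⁴ / 2.18×10⁻⁶ = 433.93.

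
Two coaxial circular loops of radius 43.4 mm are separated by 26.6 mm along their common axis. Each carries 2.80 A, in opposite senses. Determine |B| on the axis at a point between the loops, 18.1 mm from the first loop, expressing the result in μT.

B ≈ 6.44 μT

Each loop contributes B = μ₀IR²/[2(R²+z²)^(3/2)] on the axis, with z measured from that loop.
Loop 1 (z = 0.0181 m): B₁ = 3.19×10⁻⁵ T. Loop 2 (z = 0.0085 m): B₂ = 3.83×10⁻⁵ T.
The fields oppose: B = |B₁ − B₂| = 6.44×10⁻⁶ T.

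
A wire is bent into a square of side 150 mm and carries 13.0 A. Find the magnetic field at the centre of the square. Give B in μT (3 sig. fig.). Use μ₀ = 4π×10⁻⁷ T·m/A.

Each side is a finite straight segment at perpendicular distance d = a/(2 tan(π/4)) = 0.075 m from the centre, with end-angles ±π/4.
One side contributes B₁ = (μ₀I/4πd)·2 sin(π/4) = 2.45×10⁻⁵ T.
All 4 sides add in the same direction: B = 4 × 2.45×10⁻⁵ = 9.81×10⁻⁵ T.

B ≈ 98.1 μT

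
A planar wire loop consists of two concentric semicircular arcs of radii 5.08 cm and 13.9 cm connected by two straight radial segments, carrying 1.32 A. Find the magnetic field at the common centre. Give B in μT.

B ≈ 5.18 μT

The radial connectors point toward the centre, so dl × r̂ = 0 and they contribute nothing.
Each semicircle gives μ₀I/(4R): inner arc 8.16×10⁻⁶ T, outer arc 2.98×10⁻⁶ T.
The two arcs carry current in opposite angular senses, so their fields oppose: B = |8.16×10⁻⁶ − 2.98×10⁻⁶| = 5.18×10⁻⁶ T.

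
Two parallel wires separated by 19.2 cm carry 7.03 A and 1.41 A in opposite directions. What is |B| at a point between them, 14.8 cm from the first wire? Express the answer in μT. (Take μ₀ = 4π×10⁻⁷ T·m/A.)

Each long wire gives B = μ₀I/(2πd). Distances are d₁ = 0.148 m and d₂ = 0.044 m.
B₁ = 9.50×10⁻⁶ T, B₂ = 6.41×10⁻⁶ T.
Between antiparallel currents both contributions point the same way, so they add. B = B₁ + B₂ = 9.50×10⁻⁶ + 6.41×10⁻⁶ = 1.59×10⁻⁵ T.

B ≈ 15.9 μT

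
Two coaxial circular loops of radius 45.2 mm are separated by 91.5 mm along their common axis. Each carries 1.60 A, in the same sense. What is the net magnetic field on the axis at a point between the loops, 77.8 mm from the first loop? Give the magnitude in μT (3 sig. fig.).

Each loop contributes B = μ₀IR²/[2(R²+z²)^(3/2)] on the axis, with z measured from that loop.
Loop 1 (z = 0.0778 m): B₁ = 2.82×10⁻⁶ T. Loop 2 (z = 0.0137 m): B₂ = 1.95×10⁻⁵ T.
The fields add: B = B₁ + B₂ = 2.23×10⁻⁵ T.

B ≈ 22.3 μT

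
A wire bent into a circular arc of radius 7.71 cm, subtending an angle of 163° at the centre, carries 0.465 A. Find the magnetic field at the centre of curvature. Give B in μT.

The Biot–Savart field of a circular arc at its centre is B = μ₀Iφ/(4πR), with φ = 2.845 rad.
B = (4π×10⁻⁷ × 0.465 × 2.845) / (4π × 0.0771) = 1.72×10⁻⁶ T.

B ≈ 1.72 μT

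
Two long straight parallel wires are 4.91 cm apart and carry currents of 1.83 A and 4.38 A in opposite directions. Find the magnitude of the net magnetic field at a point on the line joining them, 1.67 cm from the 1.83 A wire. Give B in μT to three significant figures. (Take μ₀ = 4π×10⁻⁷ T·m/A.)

B ≈ 49.0 μT

Each long wire gives B = μ₀I/(2πd). Distances are d₁ = 0.0167 m and d₂ = 0.0324 m.
B₁ = 2.19×10⁻⁵ T, B₂ = 2.70×10⁻⁵ T.
Between antiparallel currents both contributions point the same way, so they add. B = B₁ + B₂ = 2.19×10⁻⁵ + 2.70×10⁻⁵ = 4.90×10⁻⁵ T.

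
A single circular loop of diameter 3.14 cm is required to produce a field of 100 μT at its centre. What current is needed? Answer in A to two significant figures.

I ≈ 2.5 A

At the centre of a circular loop B = μ₀I/(2R), so I = 2RB/μ₀.
With R = 0.0157 m, I = 2 × 0.0157 × 1.00×10⁻⁴ / (4π×10⁻⁷) = 2.50 A.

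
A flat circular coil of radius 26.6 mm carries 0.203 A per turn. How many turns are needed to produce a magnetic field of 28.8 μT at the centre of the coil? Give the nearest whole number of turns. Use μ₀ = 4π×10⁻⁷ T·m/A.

N = 6

For an N-turn coil, B = Nμ₀I/(2R). A single turn gives B₁ = 4.80×10⁻⁶ T with R = 0.0266 m.
N = B/B₁ = 2.88×10⁻⁵ / 4.80×10⁻⁶ = 6.01.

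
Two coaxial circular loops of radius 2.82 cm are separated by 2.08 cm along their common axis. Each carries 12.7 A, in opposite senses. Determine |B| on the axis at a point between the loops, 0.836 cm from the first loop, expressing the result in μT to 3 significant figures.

Each loop contributes B = μ₀IR²/[2(R²+z²)^(3/2)] on the axis, with z measured from that loop.
Loop 1 (z = 0.00836 m): B₁ = 2.49×10⁻⁴ T. Loop 2 (z = 0.01244 m): B₂ = 2.17×10⁻⁴ T.
The fields oppose: B = |B₁ − B₂| = 3.27×10⁻⁵ T.

B ≈ 32.7 μT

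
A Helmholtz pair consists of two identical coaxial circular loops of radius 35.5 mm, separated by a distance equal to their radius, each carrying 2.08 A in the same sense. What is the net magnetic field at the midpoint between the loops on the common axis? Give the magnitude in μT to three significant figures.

Each loop contributes B = μ₀IR²/[2(R²+z²)^(3/2)] on the axis, with z measured from that loop.
Loop 1 (z = 0.01775 m): B₁ = 2.63×10⁻⁵ T. Loop 2 (z = 0.01775 m): B₂ = 2.63×10⁻⁵ T.
The fields add: B = B₁ + B₂ = 5.27×10⁻⁵ T.

B ≈ 52.7 μT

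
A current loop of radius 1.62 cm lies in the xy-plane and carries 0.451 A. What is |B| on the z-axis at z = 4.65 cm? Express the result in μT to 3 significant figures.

B ≈ 0.623 μT

On the axis of a circular loop, B = μ₀IR² / [2(R²+z²)^(3/2)].
R² + z² = (0.0162)² + (0.0465)² = 0.002425 m², and (R²+z²)^(3/2) = 1.19×10⁻⁴ m³.
B = (4π×10⁻⁷ × 0.451 × 0.0002624) / (2 × 1.19×10⁻⁴) = 6.23×10⁻⁷ T.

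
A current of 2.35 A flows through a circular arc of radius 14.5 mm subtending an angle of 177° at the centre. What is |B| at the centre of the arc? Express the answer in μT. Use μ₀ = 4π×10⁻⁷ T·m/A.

The Biot–Savart field of a circular arc at its centre is B = μ₀Iφ/(4πR), with φ = 3.089 rad.
B = (4π×10⁻⁷ × 2.35 × 3.089) / (4π × 0.0145) = 5.01×10⁻⁵ T.

B ≈ 50.1 μT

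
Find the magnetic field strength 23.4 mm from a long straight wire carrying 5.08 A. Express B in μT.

For an infinitely long straight wire, B = μ₀I/(2πd).
B = (4π×10⁻⁷ × 5.08) / (2π × 0.0234) = 4.34×10⁻⁵ T.

B ≈ 43.4 μT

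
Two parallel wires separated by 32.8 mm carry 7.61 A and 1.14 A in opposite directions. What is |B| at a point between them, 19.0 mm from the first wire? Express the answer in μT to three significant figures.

B ≈ 96.6 μT

Each long wire gives B = μ₀I/(2πd). Distances are d₁ = 0.019 m and d₂ = 0.0138 m.
B₁ = 8.01×10⁻⁵ T, B₂ = 1.65×10⁻⁵ T.
Between antiparallel currents both contributions point the same way, so they add. B = B₁ + B₂ = 8.01×10⁻⁵ + 1.65×10⁻⁵ = 9.66×10⁻⁵ T.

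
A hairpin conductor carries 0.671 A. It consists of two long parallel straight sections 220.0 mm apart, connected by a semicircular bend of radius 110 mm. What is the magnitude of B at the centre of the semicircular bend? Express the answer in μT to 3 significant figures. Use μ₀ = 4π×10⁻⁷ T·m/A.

B ≈ 3.14 μT

The semicircular arc contributes B_arc = μ₀I·π/(4πR) = μ₀I/(4R) = 1.92×10⁻⁶ T.
Each semi-infinite lead is at perpendicular distance R = 0.11 m from the centre, with the perpendicular foot at its near end, so it contributes μ₀I/(4πR); both point the same way, together 1.22×10⁻⁶ T.
Arc and leads all point the same direction: B = 1.92×10⁻⁶ + 1.22×10⁻⁶ = 3.14×10⁻⁶ T.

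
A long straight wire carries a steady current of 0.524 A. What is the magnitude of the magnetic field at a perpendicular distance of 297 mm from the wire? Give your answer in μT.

B ≈ 0.353 μT

For an infinitely long straight wire, B = μ₀I/(2πd).
B = (4π×10⁻⁷ × 0.524) / (2π × 0.297) = 3.53×10⁻⁷ T.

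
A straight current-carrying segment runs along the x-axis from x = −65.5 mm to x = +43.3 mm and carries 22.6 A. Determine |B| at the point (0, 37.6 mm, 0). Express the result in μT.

B ≈ 97.5 μT

For a finite straight segment, B = (μ₀I/4πd)(sinθ₁ + sinθ₂), where θ₁, θ₂ are the angles from the perpendicular to each end.
The perpendicular distance is d = 0.0376 m; the end-offsets along the wire are a = 0.0655 m and b = 0.0433 m.
sinθ₁ = 0.0655/√(0.0655²+0.0376²) = 0.8673; sinθ₂ = 0.0433/√(0.0433²+0.0376²) = 0.7551.
B = (4π×10⁻⁷ × 22.6) / (4π × 0.0376) × (0.8673 + 0.7551) = 9.75×10⁻⁵ T.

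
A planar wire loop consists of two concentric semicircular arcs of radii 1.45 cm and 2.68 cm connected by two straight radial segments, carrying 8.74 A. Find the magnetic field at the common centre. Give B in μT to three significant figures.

B ≈ 86.9 μT

The radial connectors point toward the centre, so dl × r̂ = 0 and they contribute nothing.
Each semicircle gives μ₀I/(4R): inner arc 1.89×10⁻⁴ T, outer arc 1.02×10⁻⁴ T.
The two arcs carry current in opposite angular senses, so their fields oppose: B = |1.89×10⁻⁴ − 1.02×10⁻⁴| = 8.69×10⁻⁵ T.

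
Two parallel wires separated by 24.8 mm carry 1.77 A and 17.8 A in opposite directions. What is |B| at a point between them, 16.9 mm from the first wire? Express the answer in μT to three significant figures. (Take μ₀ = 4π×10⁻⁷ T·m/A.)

Each long wire gives B = μ₀I/(2πd). Distances are d₁ = 0.0169 m and d₂ = 0.0079 m.
B₁ = 2.09×10⁻⁵ T, B₂ = 4.51×10⁻⁴ T.
Between antiparallel currents both contributions point the same way, so they add. B = B₁ + B₂ = 2.09×10⁻⁵ + 4.51×10⁻⁴ = 4.72×10⁻⁴ T.

B ≈ 472 μT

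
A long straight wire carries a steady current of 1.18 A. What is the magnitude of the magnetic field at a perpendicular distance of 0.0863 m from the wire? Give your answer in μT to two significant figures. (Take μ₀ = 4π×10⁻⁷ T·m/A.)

B ≈ 2.7 μT

For an infinitely long straight wire, B = μ₀I/(2πd).
B = (4π×10⁻⁷ × 1.18) / (2π × 0.0863) = 2.73×10⁻⁶ T.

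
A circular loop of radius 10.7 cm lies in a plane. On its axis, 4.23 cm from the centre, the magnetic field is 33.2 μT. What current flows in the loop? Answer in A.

I ≈ 7.03 A

On the axis of a loop, B = μ₀IR²/[2(R²+z²)^(3/2)], so I = 2B(R²+z²)^(3/2)/(μ₀R²).
R² + z² = 0.01145 + 0.001789 = 0.01324 m²; raised to 3/2 gives 1.52×10⁻³ m³.
I = 2 × 3.32×10⁻⁵ × 1.52×10⁻³ / (1.26×10⁻⁶ × 0.01145) = 7.03 A.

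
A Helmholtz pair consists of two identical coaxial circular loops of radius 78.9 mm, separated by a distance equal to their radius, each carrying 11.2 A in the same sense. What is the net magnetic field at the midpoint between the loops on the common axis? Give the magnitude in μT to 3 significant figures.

Each loop contributes B = μ₀IR²/[2(R²+z²)^(3/2)] on the axis, with z measured from that loop.
Loop 1 (z = 0.03945 m): B₁ = 6.38×10⁻⁵ T. Loop 2 (z = 0.03945 m): B₂ = 6.38×10⁻⁵ T.
The fields add: B = B₁ + B₂ = 1.28×10⁻⁴ T.

B ≈ 128 μT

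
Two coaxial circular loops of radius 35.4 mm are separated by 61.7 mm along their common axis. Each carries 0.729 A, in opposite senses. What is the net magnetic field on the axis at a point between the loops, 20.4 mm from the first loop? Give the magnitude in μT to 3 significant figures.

Each loop contributes B = μ₀IR²/[2(R²+z²)^(3/2)] on the axis, with z measured from that loop.
Loop 1 (z = 0.0204 m): B₁ = 8.42×10⁻⁶ T. Loop 2 (z = 0.0413 m): B₂ = 3.57×10⁻⁶ T.
The fields oppose: B = |B₁ − B₂| = 4.85×10⁻⁶ T.

B ≈ 4.85 μT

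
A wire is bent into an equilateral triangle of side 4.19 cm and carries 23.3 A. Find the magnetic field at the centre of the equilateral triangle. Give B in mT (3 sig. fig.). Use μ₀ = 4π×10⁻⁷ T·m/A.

Each side is a finite straight segment at perpendicular distance d = a/(2 tan(π/3)) = 0.0121 m from the centre, with end-angles ±π/3.
One side contributes B₁ = (μ₀I/4πd)·2 sin(π/3) = 3.34×10⁻⁴ T.
All 3 sides add in the same direction: B = 3 × 3.34×10⁻⁴ = 1.00×10⁻³ T.

B ≈ 1.00 mT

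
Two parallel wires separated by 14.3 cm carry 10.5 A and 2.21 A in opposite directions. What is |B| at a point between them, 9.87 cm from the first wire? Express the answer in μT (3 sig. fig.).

B ≈ 31.3 μT

Each long wire gives B = μ₀I/(2πd). Distances are d₁ = 0.0987 m and d₂ = 0.0443 m.
B₁ = 2.13×10⁻⁵ T, B₂ = 9.98×10⁻⁶ T.
Between antiparallel currents both contributions point the same way, so they add. B = B₁ + B₂ = 2.13×10⁻⁵ + 9.98×10⁻⁶ = 3.13×10⁻⁵ T.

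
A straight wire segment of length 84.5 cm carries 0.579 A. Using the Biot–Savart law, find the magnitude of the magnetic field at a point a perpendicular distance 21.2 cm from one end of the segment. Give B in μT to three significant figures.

For a finite straight segment, B = (μ₀I/4πd)(sinθ₁ + sinθ₂), where θ₁, θ₂ are the angles from the perpendicular to each end.
The perpendicular foot is at one end, so the two end-offsets along the wire are 0 and L = 0.845 m.
sinθ₁ = 0/√(0²+0.212²) = 0.0000; sinθ₂ = 0.845/√(0.845²+0.212²) = 0.9699.
B = (4π×10⁻⁷ × 0.579) / (4π × 0.212) × (0.0000 + 0.9699) = 2.65×10⁻⁷ T.

B ≈ 0.265 μT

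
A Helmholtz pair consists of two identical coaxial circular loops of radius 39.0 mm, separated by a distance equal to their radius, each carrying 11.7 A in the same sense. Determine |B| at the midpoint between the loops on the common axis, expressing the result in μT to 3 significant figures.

B ≈ 270 μT

Each loop contributes B = μ₀IR²/[2(R²+z²)^(3/2)] on the axis, with z measured from that loop.
Loop 1 (z = 0.0195 m): B₁ = 1.35×10⁻⁴ T. Loop 2 (z = 0.0195 m): B₂ = 1.35×10⁻⁴ T.
The fields add: B = B₁ + B₂ = 2.70×10⁻⁴ T.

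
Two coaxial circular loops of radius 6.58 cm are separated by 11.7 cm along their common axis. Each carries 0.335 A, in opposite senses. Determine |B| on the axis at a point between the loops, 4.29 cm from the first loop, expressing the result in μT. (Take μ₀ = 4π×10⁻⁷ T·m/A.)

Each loop contributes B = μ₀IR²/[2(R²+z²)^(3/2)] on the axis, with z measured from that loop.
Loop 1 (z = 0.0429 m): B₁ = 1.88×10⁻⁶ T. Loop 2 (z = 0.0741 m): B₂ = 9.36×10⁻⁷ T.
The fields oppose: B = |B₁ − B₂| = 9.44×10⁻⁷ T.

B ≈ 0.944 μT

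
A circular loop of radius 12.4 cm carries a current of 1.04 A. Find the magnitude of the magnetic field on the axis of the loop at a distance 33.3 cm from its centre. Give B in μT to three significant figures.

B ≈ 0.224 μT

On the axis of a circular loop, B = μ₀IR² / [2(R²+z²)^(3/2)].
R² + z² = (0.124)² + (0.333)² = 0.1263 m², and (R²+z²)^(3/2) = 4.49×10⁻² m³.
B = (4π×10⁻⁷ × 1.04 × 0.01538) / (2 × 4.49×10⁻²) = 2.24×10⁻⁷ T.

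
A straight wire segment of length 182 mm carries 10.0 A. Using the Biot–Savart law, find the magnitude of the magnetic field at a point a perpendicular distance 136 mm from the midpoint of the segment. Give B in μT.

B ≈ 8.18 μT

For a finite straight segment, B = (μ₀I/4πd)(sinθ₁ + sinθ₂), where θ₁, θ₂ are the angles from the perpendicular to each end.
The perpendicular from the point meets the wire at its midpoint, so each end is L/2 = 0.091 m away along the wire.
sinθ₁ = 0.091/√(0.091²+0.136²) = 0.5561; sinθ₂ = 0.091/√(0.091²+0.136²) = 0.5561.
B = (4π×10⁻⁷ × 10.0) / (4π × 0.136) × (0.5561 + 0.5561) = 8.18×10⁻⁶ T.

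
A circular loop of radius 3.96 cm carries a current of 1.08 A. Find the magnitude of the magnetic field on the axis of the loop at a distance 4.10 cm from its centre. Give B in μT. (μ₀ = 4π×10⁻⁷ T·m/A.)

On the axis of a circular loop, B = μ₀IR² / [2(R²+z²)^(3/2)].
R² + z² = (0.0396)² + (0.041)² = 0.003249 m², and (R²+z²)^(3/2) = 1.85×10⁻⁴ m³.
B = (4π×10⁻⁷ × 1.08 × 0.001568) / (2 × 1.85×10⁻⁴) = 5.75×10⁻⁶ T.

B ≈ 5.75 μT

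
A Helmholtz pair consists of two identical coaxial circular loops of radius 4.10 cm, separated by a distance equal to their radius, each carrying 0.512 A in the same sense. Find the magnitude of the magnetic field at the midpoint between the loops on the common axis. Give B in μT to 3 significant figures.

Each loop contributes B = μ₀IR²/[2(R²+z²)^(3/2)] on the axis, with z measured from that loop.
Loop 1 (z = 0.0205 m): B₁ = 5.61×10⁻⁶ T. Loop 2 (z = 0.0205 m): B₂ = 5.61×10⁻⁶ T.
The fields add: B = B₁ + B₂ = 1.12×10⁻⁵ T.

B ≈ 11.2 μT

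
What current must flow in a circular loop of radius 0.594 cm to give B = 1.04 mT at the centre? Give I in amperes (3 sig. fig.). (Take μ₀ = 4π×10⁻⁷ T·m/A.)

I ≈ 9.83 A

At the centre of a circular loop B = μ₀I/(2R), so I = 2RB/μ₀.
With R = 0.00594 m, I = 2 × 0.00594 × 1.04×10⁻³ / (4π×10⁻⁷) = 9.83 A.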